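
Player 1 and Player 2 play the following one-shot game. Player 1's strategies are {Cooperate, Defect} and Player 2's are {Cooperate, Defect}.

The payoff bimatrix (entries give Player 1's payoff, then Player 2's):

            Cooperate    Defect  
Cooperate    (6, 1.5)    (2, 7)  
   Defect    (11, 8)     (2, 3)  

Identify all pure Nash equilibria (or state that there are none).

(Cooperate, Cooperate): Player 1 prefers Defect (11 > 6); Player 2 prefers Defect (7 > 1.5) — not an equilibrium.
(Cooperate, Defect): Player 1 gets 2 ≥ 2 from Defect, and Player 2 gets 7 ≥ 1.5 from Cooperate — Nash equilibrium.
(Defect, Cooperate): Player 1 gets 11 ≥ 6 from Cooperate, and Player 2 gets 8 ≥ 3 from Defect — Nash equilibrium.
(Defect, Defect): Player 2 prefers Cooperate (8 > 3) — not an equilibrium.

(Cooperate, Defect) and (Defect, Cooperate)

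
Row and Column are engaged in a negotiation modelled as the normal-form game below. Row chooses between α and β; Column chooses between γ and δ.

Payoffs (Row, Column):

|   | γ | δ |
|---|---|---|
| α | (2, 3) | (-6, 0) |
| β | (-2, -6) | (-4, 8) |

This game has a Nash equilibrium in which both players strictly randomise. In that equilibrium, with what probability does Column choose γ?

1/3

Let y be the probability that Column plays γ. In a completely mixed equilibrium, Row must be indifferent between α and β.
Row's expected payoff from α is 2y − 6(1−y); from β it is −2y − 4(1−y).
Setting these equal: 8y − 6 = 2y − 4, so y = 1/3.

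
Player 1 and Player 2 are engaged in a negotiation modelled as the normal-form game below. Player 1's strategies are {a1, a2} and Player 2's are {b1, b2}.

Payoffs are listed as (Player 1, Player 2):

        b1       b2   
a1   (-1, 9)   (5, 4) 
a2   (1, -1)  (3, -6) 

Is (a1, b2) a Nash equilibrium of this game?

No

At (a1, b2), Player 1 earns 5; switching to a2 would give 3, so Player 1 has no profitable deviation.
Player 2 earns 4; switching to b1 would give 9, so Player 2 would deviate.
Since at least one player can profitably deviate, this is not a Nash equilibrium.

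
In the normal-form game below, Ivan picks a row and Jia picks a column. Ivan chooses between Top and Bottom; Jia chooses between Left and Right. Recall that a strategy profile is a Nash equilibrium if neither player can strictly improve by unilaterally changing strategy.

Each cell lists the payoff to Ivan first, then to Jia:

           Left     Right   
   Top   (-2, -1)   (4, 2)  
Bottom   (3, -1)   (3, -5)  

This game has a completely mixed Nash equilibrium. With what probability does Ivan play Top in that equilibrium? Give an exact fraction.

4/7

Let p be the probability that Ivan plays Top. In a completely mixed equilibrium, Jia must be indifferent between Left and Right.
Jia's expected payoff from Left is −p − (1−p); from Right it is 2p − 5(1−p).
Setting these equal: -1 = 7p − 5, so p = 4/7.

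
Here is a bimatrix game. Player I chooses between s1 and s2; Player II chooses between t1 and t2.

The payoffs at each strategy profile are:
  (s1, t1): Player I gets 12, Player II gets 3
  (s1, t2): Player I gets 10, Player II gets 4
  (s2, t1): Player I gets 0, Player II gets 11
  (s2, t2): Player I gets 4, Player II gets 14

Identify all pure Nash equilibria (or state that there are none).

(s1, t1): Player II prefers t2 (4 > 3) — not an equilibrium.
(s1, t2): Player I gets 10 ≥ 4 from s2, and Player II gets 4 ≥ 3 from t1 — Nash equilibrium.
(s2, t1): Player I prefers s1 (12 > 0); Player II prefers t2 (14 > 11) — not an equilibrium.
(s2, t2): Player I prefers s1 (10 > 4) — not an equilibrium.

(s1, t2)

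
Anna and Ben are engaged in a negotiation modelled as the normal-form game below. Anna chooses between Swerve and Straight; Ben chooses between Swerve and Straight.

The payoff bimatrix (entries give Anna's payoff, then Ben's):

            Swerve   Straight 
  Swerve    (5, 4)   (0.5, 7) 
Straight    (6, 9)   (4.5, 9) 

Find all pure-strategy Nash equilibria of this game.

(Straight, Swerve) and (Straight, Straight)

(Swerve, Swerve): Anna prefers Straight (6 > 5); Ben prefers Straight (7 > 4) — not an equilibrium.
(Swerve, Straight): Anna prefers Straight (4.5 > 0.5) — not an equilibrium.
(Straight, Swerve): Anna gets 6 ≥ 5 from Swerve, and Ben gets 9 ≥ 9 from Straight — Nash equilibrium.
(Straight, Straight): Anna gets 4.5 ≥ 0.5 from Swerve, and Ben gets 9 ≥ 9 from Swerve — Nash equilibrium.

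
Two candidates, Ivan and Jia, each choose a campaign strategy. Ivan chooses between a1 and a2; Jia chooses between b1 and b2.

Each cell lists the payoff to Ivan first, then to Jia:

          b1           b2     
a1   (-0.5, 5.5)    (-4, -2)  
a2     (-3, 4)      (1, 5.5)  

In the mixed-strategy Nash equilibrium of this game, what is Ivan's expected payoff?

First find q, the probability Jia plays b1, from Ivan's indifference between a1 and a2: −0.5q − 4(1−q) = −3q + (1−q), giving q = 2/3.
Since Ivan is indifferent in equilibrium, Ivan's expected payoff equals the payoff from either row against (2/3, 1/3). Using a1: −0.5(2/3) − 4(1/3) = -5/3.

-5/3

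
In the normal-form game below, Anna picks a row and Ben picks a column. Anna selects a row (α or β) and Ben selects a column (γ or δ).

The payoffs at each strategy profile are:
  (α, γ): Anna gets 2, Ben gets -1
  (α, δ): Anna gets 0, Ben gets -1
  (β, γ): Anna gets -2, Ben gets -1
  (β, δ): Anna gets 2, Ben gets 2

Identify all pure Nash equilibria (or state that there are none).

(α, γ) and (β, δ)

(α, γ): Anna gets 2 ≥ -2 from β, and Ben gets -1 ≥ -1 from δ — Nash equilibrium.
(α, δ): Anna prefers β (2 > 0) — not an equilibrium.
(β, γ): Anna prefers α (2 > -2); Ben prefers δ (2 > -1) — not an equilibrium.
(β, δ): Anna gets 2 ≥ 0 from α, and Ben gets 2 ≥ -1 from γ — Nash equilibrium.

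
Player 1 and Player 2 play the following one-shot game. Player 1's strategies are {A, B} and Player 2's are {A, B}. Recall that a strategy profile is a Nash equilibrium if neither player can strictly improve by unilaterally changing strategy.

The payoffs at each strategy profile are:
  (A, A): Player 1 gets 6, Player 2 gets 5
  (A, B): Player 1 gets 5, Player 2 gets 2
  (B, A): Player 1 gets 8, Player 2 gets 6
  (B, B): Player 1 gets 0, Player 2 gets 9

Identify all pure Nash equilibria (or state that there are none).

(A, A): Player 1 prefers B (8 > 6) — not an equilibrium.
(A, B): Player 2 prefers A (5 > 2) — not an equilibrium.
(B, A): Player 2 prefers B (9 > 6) — not an equilibrium.
(B, B): Player 1 prefers A (5 > 0) — not an equilibrium.

none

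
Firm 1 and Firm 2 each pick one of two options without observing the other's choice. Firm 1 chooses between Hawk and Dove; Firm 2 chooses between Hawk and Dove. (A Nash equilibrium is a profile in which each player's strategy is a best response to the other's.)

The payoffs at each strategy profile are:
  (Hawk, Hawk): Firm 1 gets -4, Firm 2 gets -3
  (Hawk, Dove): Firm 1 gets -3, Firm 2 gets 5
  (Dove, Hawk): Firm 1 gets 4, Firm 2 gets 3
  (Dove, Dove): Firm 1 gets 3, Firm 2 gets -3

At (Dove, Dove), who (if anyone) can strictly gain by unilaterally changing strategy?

Firm 1 at (Dove, Dove) earns 3; deviating to Hawk yields -3 — not better.
Firm 2 earns -3; deviating to Hawk yields 3 — a strict improvement.
Only Firm 2 has a strictly profitable deviation.

Firm 2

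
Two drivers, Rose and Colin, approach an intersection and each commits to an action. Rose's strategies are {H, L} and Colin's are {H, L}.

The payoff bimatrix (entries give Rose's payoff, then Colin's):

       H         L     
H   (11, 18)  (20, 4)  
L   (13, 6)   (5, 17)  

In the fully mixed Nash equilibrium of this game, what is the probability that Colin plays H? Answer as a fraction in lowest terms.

Let q be the probability that Colin plays H. In a completely mixed equilibrium, Rose must be indifferent between H and L.
Rose's expected payoff from H is 11q + 20(1−q); from L it is 13q + 5(1−q).
Setting these equal: −9q + 20 = 8q + 5, so q = 15/17.

15/17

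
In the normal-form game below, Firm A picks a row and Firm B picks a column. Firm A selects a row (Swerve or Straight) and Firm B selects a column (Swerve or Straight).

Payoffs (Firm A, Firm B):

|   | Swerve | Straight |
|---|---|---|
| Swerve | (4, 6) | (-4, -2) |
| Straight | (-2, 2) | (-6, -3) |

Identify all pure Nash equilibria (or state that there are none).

(Swerve, Swerve)

(Swerve, Swerve): Firm A gets 4 ≥ -2 from Straight, and Firm B gets 6 ≥ -2 from Straight — Nash equilibrium.
(Swerve, Straight): Firm B prefers Swerve (6 > -2) — not an equilibrium.
(Straight, Swerve): Firm A prefers Swerve (4 > -2) — not an equilibrium.
(Straight, Straight): Firm A prefers Swerve (-4 > -6); Firm B prefers Swerve (2 > -3) — not an equilibrium.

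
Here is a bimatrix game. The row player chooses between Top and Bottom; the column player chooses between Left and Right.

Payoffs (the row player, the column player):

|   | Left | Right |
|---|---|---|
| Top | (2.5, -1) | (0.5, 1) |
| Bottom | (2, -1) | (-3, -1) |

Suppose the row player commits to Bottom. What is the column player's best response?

Against Bottom, the column player earns -1 from Left and -1 from Right.
So either strategy is a best response.

either — both Left and Right are best responses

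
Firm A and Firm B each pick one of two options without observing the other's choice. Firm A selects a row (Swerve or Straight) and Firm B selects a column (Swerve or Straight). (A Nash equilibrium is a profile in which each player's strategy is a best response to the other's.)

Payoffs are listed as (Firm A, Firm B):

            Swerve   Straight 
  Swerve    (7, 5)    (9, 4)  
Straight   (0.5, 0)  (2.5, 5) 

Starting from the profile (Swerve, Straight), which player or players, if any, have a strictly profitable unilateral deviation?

Firm B

Firm A at (Swerve, Straight) earns 9; deviating to Straight yields 2.5 — not better.
Firm B earns 4; deviating to Swerve yields 5 — a strict improvement.
Only Firm B has a strictly profitable deviation.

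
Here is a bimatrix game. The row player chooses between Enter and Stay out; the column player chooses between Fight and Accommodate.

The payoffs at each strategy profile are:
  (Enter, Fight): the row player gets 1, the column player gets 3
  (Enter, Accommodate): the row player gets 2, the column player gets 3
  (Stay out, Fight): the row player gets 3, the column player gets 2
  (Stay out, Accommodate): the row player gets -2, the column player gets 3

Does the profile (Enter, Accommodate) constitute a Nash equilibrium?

At (Enter, Accommodate), the row player earns 2; switching to Stay out would give -2, so the row player has no profitable deviation.
The column player earns 3; switching to Fight would give 3, so the column player has no profitable deviation.
Neither player can gain by a unilateral deviation, so this profile is a Nash equilibrium.

Yes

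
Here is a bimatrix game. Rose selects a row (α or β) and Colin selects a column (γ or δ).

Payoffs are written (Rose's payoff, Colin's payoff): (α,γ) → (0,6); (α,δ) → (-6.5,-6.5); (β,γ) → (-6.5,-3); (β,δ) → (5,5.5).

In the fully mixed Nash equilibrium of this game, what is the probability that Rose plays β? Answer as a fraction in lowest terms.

25/42

Let r be the probability that Rose plays α. In a completely mixed equilibrium, Colin must be indifferent between γ and δ.
Colin's expected payoff from γ is 6r − 3(1−r); from δ it is −6.5r + 5.5(1−r).
Setting these equal: 9r − 3 = −12r + 5.5, so r = 17/42.
Therefore Rose plays β with probability 1 − 17/42 = 25/42.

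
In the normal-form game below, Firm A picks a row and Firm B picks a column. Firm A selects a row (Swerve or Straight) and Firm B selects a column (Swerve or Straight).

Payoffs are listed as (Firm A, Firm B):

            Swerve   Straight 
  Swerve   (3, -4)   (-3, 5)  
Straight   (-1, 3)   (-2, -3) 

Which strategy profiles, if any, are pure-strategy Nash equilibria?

none

(Swerve, Swerve): Firm B prefers Straight (5 > -4) — not an equilibrium.
(Swerve, Straight): Firm A prefers Straight (-2 > -3) — not an equilibrium.
(Straight, Swerve): Firm A prefers Swerve (3 > -1) — not an equilibrium.
(Straight, Straight): Firm B prefers Swerve (3 > -3) — not an equilibrium.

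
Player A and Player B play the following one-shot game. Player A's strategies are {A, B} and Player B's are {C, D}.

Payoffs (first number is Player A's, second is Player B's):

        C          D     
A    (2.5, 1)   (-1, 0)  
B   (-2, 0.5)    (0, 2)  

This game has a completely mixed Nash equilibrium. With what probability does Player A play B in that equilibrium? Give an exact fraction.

2/5

Let r be the probability that Player A plays A. In a completely mixed equilibrium, Player B must be indifferent between C and D.
Player B's expected payoff from C is r + 0.5(1−r); from D it is 2(1−r).
Setting these equal: 0.5r + 0.5 = −2r + 2, so r = 3/5.
Therefore Player A plays B with probability 1 − 3/5 = 2/5.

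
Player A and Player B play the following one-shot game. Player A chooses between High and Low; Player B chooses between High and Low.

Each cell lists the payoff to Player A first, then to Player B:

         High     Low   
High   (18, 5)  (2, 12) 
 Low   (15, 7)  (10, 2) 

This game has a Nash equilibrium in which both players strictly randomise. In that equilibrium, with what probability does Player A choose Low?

Let p be the probability that Player A plays High. In a completely mixed equilibrium, Player B must be indifferent between High and Low.
Player B's expected payoff from High is 5p + 7(1−p); from Low it is 12p + 2(1−p).
Setting these equal: −2p + 7 = 10p + 2, so p = 5/12.
Therefore Player A plays Low with probability 1 − 5/12 = 7/12.

7/12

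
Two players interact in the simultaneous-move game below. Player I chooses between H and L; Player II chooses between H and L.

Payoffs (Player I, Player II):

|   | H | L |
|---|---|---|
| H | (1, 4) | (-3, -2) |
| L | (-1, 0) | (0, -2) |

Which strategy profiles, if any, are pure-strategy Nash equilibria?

(H, H)

(H, H): Player I gets 1 ≥ -1 from L, and Player II gets 4 ≥ -2 from L — Nash equilibrium.
(H, L): Player I prefers L (0 > -3); Player II prefers H (4 > -2) — not an equilibrium.
(L, H): Player I prefers H (1 > -1) — not an equilibrium.
(L, L): Player II prefers H (0 > -2) — not an equilibrium.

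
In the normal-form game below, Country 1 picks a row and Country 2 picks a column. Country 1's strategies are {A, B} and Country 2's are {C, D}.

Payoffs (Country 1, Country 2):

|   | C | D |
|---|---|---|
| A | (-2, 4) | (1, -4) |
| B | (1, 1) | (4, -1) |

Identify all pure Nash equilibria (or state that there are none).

(A, C): Country 1 prefers B (1 > -2) — not an equilibrium.
(A, D): Country 1 prefers B (4 > 1); Country 2 prefers C (4 > -4) — not an equilibrium.
(B, C): Country 1 gets 1 ≥ -2 from A, and Country 2 gets 1 ≥ -1 from D — Nash equilibrium.
(B, D): Country 2 prefers C (1 > -1) — not an equilibrium.

(B, C)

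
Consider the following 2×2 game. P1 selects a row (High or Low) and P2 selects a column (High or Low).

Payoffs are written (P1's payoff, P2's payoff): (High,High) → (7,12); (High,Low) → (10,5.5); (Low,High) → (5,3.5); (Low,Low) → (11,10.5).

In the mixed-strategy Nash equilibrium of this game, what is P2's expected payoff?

427/54

First find x, the probability P1 plays High, from P2's indifference between High and Low: 12x + 3.5(1−x) = 5.5x + 10.5(1−x), giving x = 14/27.
Since P2 is indifferent in equilibrium, P2's expected payoff equals the payoff from either column against (14/27, 13/27). Using High: 12(14/27) + 3.5(13/27) = 427/54.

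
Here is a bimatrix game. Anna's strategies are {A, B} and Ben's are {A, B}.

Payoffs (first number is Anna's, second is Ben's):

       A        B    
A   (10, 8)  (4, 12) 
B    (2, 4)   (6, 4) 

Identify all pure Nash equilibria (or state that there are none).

(B, B)

(A, A): Ben prefers B (12 > 8) — not an equilibrium.
(A, B): Anna prefers B (6 > 4) — not an equilibrium.
(B, A): Anna prefers A (10 > 2) — not an equilibrium.
(B, B): Anna gets 6 ≥ 4 from A, and Ben gets 4 ≥ 4 from A — Nash equilibrium.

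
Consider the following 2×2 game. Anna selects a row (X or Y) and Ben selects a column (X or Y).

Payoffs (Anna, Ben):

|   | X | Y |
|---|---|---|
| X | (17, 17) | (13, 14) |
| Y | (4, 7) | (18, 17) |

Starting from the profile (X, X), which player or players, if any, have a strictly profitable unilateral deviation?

Neither

Anna at (X, X) earns 17; deviating to Y yields 4 — not better.
Ben earns 17; deviating to Y yields 14 — not better.
Neither player can strictly improve; the profile is a Nash equilibrium.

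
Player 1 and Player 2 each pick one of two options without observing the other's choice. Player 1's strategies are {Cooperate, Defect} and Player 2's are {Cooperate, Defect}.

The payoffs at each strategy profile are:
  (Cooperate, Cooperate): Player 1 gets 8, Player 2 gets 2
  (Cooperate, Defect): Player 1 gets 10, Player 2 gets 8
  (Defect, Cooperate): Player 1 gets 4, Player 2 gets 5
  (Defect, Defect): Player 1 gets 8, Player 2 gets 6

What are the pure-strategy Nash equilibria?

(Cooperate, Defect)

(Cooperate, Cooperate): Player 2 prefers Defect (8 > 2) — not an equilibrium.
(Cooperate, Defect): Player 1 gets 10 ≥ 8 from Defect, and Player 2 gets 8 ≥ 2 from Cooperate — Nash equilibrium.
(Defect, Cooperate): Player 1 prefers Cooperate (8 > 4); Player 2 prefers Defect (6 > 5) — not an equilibrium.
(Defect, Defect): Player 1 prefers Cooperate (10 > 8) — not an equilibrium.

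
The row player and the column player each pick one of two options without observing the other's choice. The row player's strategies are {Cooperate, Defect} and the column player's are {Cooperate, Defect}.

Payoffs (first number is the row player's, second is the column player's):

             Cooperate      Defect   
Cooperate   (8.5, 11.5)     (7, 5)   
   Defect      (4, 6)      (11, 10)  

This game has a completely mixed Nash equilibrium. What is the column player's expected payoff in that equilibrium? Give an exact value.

First find p, the probability the row player plays Cooperate, from the column player's indifference between Cooperate and Defect: 11.5p + 6(1−p) = 5p + 10(1−p), giving p = 8/21.
Since the column player is indifferent in equilibrium, the column player's expected payoff equals the payoff from either column against (8/21, 13/21). Using Cooperate: 11.5(8/21) + 6(13/21) = 170/21.

170/21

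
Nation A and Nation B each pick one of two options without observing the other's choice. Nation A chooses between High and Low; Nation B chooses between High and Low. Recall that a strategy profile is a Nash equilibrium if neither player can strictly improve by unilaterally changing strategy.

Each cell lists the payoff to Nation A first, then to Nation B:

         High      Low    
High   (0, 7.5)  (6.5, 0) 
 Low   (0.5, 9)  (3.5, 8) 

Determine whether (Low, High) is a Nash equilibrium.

At (Low, High), Nation A earns 0.5; switching to High would give 0, so Nation A has no profitable deviation.
Nation B earns 9; switching to Low would give 8, so Nation B has no profitable deviation.
Neither player can gain by a unilateral deviation, so this profile is a Nash equilibrium.

Yes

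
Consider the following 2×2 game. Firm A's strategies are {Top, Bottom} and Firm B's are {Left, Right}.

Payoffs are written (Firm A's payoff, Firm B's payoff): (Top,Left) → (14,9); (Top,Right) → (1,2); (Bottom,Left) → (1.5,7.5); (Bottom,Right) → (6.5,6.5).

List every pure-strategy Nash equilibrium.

(Top, Left)

(Top, Left): Firm A gets 14 ≥ 1.5 from Bottom, and Firm B gets 9 ≥ 2 from Right — Nash equilibrium.
(Top, Right): Firm A prefers Bottom (6.5 > 1); Firm B prefers Left (9 > 2) — not an equilibrium.
(Bottom, Left): Firm A prefers Top (14 > 1.5) — not an equilibrium.
(Bottom, Right): Firm B prefers Left (7.5 > 6.5) — not an equilibrium.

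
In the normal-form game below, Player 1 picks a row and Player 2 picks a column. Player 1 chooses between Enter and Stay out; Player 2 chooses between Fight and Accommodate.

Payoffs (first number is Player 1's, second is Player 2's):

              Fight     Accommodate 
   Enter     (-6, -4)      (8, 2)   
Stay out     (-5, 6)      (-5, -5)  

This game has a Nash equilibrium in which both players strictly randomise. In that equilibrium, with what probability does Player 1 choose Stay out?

6/17

Let r be the probability that Player 1 plays Enter. In a completely mixed equilibrium, Player 2 must be indifferent between Fight and Accommodate.
Player 2's expected payoff from Fight is −4r + 6(1−r); from Accommodate it is 2r − 5(1−r).
Setting these equal: −10r + 6 = 7r − 5, so r = 11/17.
Therefore Player 1 plays Stay out with probability 1 − 11/17 = 6/17.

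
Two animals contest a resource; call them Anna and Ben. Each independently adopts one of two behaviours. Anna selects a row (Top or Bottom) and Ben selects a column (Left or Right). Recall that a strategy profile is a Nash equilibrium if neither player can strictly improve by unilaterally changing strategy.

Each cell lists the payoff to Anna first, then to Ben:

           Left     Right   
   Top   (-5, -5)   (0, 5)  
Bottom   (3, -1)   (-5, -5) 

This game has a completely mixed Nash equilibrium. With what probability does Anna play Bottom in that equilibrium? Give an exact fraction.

5/7

Let x be the probability that Anna plays Top. In a completely mixed equilibrium, Ben must be indifferent between Left and Right.
Ben's expected payoff from Left is −5x − (1−x); from Right it is 5x − 5(1−x).
Setting these equal: −4x − 1 = 10x − 5, so x = 2/7.
Therefore Anna plays Bottom with probability 1 − 2/7 = 5/7.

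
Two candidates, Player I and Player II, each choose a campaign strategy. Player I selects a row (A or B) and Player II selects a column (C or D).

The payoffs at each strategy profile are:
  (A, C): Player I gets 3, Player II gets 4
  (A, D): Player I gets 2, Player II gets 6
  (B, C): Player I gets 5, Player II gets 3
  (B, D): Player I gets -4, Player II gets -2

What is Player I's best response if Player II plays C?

Against C, Player I earns 3 from A and 5 from B.
So B is the best response.

B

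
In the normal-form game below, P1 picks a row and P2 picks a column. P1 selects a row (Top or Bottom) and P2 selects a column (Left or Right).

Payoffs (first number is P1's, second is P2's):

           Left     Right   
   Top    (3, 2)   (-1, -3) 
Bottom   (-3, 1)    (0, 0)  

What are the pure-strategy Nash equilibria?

(Top, Left): P1 gets 3 ≥ -3 from Bottom, and P2 gets 2 ≥ -3 from Right — Nash equilibrium.
(Top, Right): P1 prefers Bottom (0 > -1); P2 prefers Left (2 > -3) — not an equilibrium.
(Bottom, Left): P1 prefers Top (3 > -3) — not an equilibrium.
(Bottom, Right): P2 prefers Left (1 > 0) — not an equilibrium.

(Top, Left)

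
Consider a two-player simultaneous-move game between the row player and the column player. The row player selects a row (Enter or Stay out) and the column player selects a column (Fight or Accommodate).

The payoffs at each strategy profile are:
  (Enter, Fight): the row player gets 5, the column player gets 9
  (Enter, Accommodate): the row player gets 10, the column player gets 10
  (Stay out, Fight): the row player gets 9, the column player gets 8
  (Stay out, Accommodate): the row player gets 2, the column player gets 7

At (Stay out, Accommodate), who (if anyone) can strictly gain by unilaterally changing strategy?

Both

The row player at (Stay out, Accommodate) earns 2; deviating to Enter yields 10 — a strict improvement.
The column player earns 7; deviating to Fight yields 8 — a strict improvement.
Both the row player and the column player have strictly profitable deviations.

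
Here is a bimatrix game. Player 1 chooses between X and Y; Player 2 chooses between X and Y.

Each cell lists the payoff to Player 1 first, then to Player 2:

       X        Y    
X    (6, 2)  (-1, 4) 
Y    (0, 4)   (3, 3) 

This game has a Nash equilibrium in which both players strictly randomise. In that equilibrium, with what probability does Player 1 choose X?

Let x be the probability that Player 1 plays X. In a completely mixed equilibrium, Player 2 must be indifferent between X and Y.
Player 2's expected payoff from X is 2x + 4(1−x); from Y it is 4x + 3(1−x).
Setting these equal: −2x + 4 = x + 3, so x = 1/3.

1/3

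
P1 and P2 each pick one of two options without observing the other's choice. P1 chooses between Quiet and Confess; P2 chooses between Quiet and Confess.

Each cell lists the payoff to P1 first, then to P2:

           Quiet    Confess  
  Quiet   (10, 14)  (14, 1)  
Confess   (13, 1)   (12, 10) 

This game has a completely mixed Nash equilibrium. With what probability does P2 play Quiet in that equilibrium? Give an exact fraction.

Let q be the probability that P2 plays Quiet. In a completely mixed equilibrium, P1 must be indifferent between Quiet and Confess.
P1's expected payoff from Quiet is 10q + 14(1−q); from Confess it is 13q + 12(1−q).
Setting these equal: −4q + 14 = q + 12, so q = 2/5.

2/5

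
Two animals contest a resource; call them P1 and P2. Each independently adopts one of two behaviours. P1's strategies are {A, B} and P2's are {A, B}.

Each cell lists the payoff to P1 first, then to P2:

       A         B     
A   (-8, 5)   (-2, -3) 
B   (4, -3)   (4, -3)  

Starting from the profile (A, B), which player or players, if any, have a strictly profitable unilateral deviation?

P1 at (A, B) earns -2; deviating to B yields 4 — a strict improvement.
P2 earns -3; deviating to A yields 5 — a strict improvement.
Both P1 and P2 have strictly profitable deviations.

Both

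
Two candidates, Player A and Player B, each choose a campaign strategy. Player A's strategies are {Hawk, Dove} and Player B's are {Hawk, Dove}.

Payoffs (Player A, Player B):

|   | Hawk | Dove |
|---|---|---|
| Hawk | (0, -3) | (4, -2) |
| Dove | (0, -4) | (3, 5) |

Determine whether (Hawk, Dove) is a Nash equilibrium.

Yes

At (Hawk, Dove), Player A earns 4; switching to Dove would give 3, so Player A has no profitable deviation.
Player B earns -2; switching to Hawk would give -3, so Player B has no profitable deviation.
Neither player can gain by a unilateral deviation, so this profile is a Nash equilibrium.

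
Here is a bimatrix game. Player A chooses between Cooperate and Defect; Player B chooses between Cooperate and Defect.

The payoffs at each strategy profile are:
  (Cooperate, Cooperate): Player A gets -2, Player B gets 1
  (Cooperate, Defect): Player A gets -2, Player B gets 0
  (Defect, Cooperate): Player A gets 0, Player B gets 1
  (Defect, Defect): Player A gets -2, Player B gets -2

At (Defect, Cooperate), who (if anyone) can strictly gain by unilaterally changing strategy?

Neither

Player A at (Defect, Cooperate) earns 0; deviating to Cooperate yields -2 — not better.
Player B earns 1; deviating to Defect yields -2 — not better.
Neither player can strictly improve; the profile is a Nash equilibrium.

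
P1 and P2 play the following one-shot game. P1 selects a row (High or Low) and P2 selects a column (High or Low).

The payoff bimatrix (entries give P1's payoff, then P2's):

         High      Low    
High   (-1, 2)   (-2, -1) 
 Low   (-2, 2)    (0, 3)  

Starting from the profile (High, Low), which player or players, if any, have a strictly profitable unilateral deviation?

P1 at (High, Low) earns -2; deviating to Low yields 0 — a strict improvement.
P2 earns -1; deviating to High yields 2 — a strict improvement.
Both P1 and P2 have strictly profitable deviations.

Both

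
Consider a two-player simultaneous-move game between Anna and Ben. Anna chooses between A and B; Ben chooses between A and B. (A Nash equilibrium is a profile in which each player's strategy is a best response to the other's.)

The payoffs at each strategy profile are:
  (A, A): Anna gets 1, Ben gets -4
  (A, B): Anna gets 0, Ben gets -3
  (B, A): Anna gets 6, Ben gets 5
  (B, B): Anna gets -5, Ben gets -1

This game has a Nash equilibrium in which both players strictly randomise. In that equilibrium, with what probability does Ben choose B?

Let c be the probability that Ben plays A. In a completely mixed equilibrium, Anna must be indifferent between A and B.
Anna's expected payoff from A is c; from B it is 6c − 5(1−c).
Setting these equal: c = 11c − 5, so c = 1/2.
Therefore Ben plays B with probability 1 − 1/2 = 1/2.

1/2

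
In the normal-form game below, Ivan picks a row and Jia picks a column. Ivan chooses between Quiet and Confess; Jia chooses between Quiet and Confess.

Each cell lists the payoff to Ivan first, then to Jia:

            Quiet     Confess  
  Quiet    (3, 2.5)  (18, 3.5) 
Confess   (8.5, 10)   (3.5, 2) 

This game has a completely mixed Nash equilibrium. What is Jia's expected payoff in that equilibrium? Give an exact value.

First find x, the probability Ivan plays Quiet, from Jia's indifference between Quiet and Confess: 2.5x + 10(1−x) = 3.5x + 2(1−x), giving x = 8/9.
Since Jia is indifferent in equilibrium, Jia's expected payoff equals the payoff from either column against (8/9, 1/9). Using Quiet: 2.5(8/9) + 10(1/9) = 10/3.

10/3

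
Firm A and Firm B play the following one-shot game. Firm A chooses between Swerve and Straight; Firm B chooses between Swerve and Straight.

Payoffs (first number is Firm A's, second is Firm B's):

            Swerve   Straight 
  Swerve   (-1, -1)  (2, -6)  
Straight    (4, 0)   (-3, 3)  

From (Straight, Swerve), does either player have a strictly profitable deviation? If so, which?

Firm A at (Straight, Swerve) earns 4; deviating to Swerve yields -1 — not better.
Firm B earns 0; deviating to Straight yields 3 — a strict improvement.
Only Firm B has a strictly profitable deviation.

Firm B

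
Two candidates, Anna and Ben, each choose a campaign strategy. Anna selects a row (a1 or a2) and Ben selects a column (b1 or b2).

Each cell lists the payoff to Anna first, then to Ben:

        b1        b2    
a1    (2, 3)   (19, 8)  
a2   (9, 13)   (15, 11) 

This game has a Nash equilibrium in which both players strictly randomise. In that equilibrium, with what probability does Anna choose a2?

Let x be the probability that Anna plays a1. In a completely mixed equilibrium, Ben must be indifferent between b1 and b2.
Ben's expected payoff from b1 is 3x + 13(1−x); from b2 it is 8x + 11(1−x).
Setting these equal: −10x + 13 = −3x + 11, so x = 2/7.
Therefore Anna plays a2 with probability 1 − 2/7 = 5/7.

5/7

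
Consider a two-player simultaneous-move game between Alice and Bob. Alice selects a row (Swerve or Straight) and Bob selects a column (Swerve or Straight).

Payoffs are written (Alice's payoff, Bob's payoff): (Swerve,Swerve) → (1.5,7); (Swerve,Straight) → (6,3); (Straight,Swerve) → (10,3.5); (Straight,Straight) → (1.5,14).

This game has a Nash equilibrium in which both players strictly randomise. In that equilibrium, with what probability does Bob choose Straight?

Let q be the probability that Bob plays Swerve. In a completely mixed equilibrium, Alice must be indifferent between Swerve and Straight.
Alice's expected payoff from Swerve is 1.5q + 6(1−q); from Straight it is 10q + 1.5(1−q).
Setting these equal: −4.5q + 6 = 8.5q + 1.5, so q = 9/26.
Therefore Bob plays Straight with probability 1 − 9/26 = 17/26.

17/26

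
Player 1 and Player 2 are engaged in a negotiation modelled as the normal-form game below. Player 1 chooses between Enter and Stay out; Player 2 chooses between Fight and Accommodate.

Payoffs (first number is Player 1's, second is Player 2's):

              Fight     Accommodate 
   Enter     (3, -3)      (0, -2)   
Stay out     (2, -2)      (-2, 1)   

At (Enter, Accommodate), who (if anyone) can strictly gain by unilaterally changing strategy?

Player 1 at (Enter, Accommodate) earns 0; deviating to Stay out yields -2 — not better.
Player 2 earns -2; deviating to Fight yields -3 — not better.
Neither player can strictly improve; the profile is a Nash equilibrium.

Neither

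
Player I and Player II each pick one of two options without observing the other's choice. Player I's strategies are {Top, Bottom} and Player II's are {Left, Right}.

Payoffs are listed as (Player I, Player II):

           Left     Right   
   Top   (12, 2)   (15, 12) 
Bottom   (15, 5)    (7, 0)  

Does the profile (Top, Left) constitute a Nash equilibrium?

At (Top, Left), Player I earns 12; switching to Bottom would give 15, so Player I would deviate.
Player II earns 2; switching to Right would give 12, so Player II would deviate.
Since at least one player can profitably deviate, this is not a Nash equilibrium.

No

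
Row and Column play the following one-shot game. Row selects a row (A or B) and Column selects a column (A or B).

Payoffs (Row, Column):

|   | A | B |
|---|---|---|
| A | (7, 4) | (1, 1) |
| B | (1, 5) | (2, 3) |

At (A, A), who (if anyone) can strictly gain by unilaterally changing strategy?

Row at (A, A) earns 7; deviating to B yields 1 — not better.
Column earns 4; deviating to B yields 1 — not better.
Neither player can strictly improve; the profile is a Nash equilibrium.

Neither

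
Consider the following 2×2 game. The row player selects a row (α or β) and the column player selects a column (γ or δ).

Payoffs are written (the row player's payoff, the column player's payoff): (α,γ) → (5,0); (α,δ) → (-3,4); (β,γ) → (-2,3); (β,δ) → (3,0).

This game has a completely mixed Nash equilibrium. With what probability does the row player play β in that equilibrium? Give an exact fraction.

4/7

Let x be the probability that the row player plays α. In a completely mixed equilibrium, the column player must be indifferent between γ and δ.
The column player's expected payoff from γ is 3(1−x); from δ it is 4x.
Setting these equal: −3x + 3 = 4x, so x = 3/7.
Therefore the row player plays β with probability 1 − 3/7 = 4/7.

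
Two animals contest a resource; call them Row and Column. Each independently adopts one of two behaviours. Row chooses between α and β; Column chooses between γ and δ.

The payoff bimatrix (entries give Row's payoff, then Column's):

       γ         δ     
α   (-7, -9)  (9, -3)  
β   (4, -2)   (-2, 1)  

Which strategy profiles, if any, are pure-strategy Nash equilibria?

(α, δ)

(α, γ): Row prefers β (4 > -7); Column prefers δ (-3 > -9) — not an equilibrium.
(α, δ): Row gets 9 ≥ -2 from β, and Column gets -3 ≥ -9 from γ — Nash equilibrium.
(β, γ): Column prefers δ (1 > -2) — not an equilibrium.
(β, δ): Row prefers α (9 > -2) — not an equilibrium.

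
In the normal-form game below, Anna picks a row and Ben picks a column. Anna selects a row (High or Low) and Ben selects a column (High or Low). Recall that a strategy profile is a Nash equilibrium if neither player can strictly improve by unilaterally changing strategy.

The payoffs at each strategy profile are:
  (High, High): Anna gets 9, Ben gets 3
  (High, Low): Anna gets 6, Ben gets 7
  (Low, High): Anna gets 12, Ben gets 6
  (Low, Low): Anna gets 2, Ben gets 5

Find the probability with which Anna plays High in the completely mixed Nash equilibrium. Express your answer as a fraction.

1/5

Let p be the probability that Anna plays High. In a completely mixed equilibrium, Ben must be indifferent between High and Low.
Ben's expected payoff from High is 3p + 6(1−p); from Low it is 7p + 5(1−p).
Setting these equal: −3p + 6 = 2p + 5, so p = 1/5.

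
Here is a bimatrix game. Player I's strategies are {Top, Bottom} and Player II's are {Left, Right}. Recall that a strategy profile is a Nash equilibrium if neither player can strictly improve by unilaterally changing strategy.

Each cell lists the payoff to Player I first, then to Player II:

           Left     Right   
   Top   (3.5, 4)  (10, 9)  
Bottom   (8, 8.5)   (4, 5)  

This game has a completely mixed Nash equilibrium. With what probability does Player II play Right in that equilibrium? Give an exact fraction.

3/7

Let y be the probability that Player II plays Left. In a completely mixed equilibrium, Player I must be indifferent between Top and Bottom.
Player I's expected payoff from Top is 3.5y + 10(1−y); from Bottom it is 8y + 4(1−y).
Setting these equal: −6.5y + 10 = 4y + 4, so y = 4/7.
Therefore Player II plays Right with probability 1 − 4/7 = 3/7.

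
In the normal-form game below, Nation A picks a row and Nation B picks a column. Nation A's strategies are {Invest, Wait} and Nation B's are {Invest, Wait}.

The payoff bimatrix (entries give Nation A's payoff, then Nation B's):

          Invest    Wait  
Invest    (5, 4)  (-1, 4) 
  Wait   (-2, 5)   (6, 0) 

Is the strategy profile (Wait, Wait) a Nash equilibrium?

At (Wait, Wait), Nation A earns 6; switching to Invest would give -1, so Nation A has no profitable deviation.
Nation B earns 0; switching to Invest would give 5, so Nation B would deviate.
Since at least one player can profitably deviate, this is not a Nash equilibrium.

No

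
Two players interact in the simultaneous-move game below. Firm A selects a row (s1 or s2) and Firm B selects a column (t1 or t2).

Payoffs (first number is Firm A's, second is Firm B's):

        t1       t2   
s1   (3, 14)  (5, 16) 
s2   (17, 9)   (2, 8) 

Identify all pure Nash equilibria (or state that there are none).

(s1, t2) and (s2, t1)

(s1, t1): Firm A prefers s2 (17 > 3); Firm B prefers t2 (16 > 14) — not an equilibrium.
(s1, t2): Firm A gets 5 ≥ 2 from s2, and Firm B gets 16 ≥ 14 from t1 — Nash equilibrium.
(s2, t1): Firm A gets 17 ≥ 3 from s1, and Firm B gets 9 ≥ 8 from t2 — Nash equilibrium.
(s2, t2): Firm A prefers s1 (5 > 2); Firm B prefers t1 (9 > 8) — not an equilibrium.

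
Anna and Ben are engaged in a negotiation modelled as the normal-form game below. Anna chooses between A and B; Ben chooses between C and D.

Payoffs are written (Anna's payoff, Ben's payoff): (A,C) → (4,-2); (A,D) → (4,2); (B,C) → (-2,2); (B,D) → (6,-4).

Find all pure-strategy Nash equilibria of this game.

(A, C): Ben prefers D (2 > -2) — not an equilibrium.
(A, D): Anna prefers B (6 > 4) — not an equilibrium.
(B, C): Anna prefers A (4 > -2) — not an equilibrium.
(B, D): Ben prefers C (2 > -4) — not an equilibrium.

none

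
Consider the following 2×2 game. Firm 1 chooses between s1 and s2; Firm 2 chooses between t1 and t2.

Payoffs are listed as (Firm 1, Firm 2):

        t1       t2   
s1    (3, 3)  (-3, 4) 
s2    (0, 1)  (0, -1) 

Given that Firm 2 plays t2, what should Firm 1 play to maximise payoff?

s2

Against t2, Firm 1 earns -3 from s1 and 0 from s2.
So s2 is the best response.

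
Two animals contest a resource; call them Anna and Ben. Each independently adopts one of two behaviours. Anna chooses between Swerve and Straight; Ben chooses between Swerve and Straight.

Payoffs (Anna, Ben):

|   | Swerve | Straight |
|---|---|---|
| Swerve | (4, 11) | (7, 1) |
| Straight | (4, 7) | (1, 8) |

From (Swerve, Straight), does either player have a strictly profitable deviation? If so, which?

Anna at (Swerve, Straight) earns 7; deviating to Straight yields 1 — not better.
Ben earns 1; deviating to Swerve yields 11 — a strict improvement.
Only Ben has a strictly profitable deviation.

Ben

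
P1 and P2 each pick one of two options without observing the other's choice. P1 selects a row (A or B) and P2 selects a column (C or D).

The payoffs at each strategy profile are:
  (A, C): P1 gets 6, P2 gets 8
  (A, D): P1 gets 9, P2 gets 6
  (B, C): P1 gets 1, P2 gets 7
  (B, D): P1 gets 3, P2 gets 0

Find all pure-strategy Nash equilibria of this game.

(A, C): P1 gets 6 ≥ 1 from B, and P2 gets 8 ≥ 6 from D — Nash equilibrium.
(A, D): P2 prefers C (8 > 6) — not an equilibrium.
(B, C): P1 prefers A (6 > 1) — not an equilibrium.
(B, D): P1 prefers A (9 > 3); P2 prefers C (7 > 0) — not an equilibrium.

(A, C)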